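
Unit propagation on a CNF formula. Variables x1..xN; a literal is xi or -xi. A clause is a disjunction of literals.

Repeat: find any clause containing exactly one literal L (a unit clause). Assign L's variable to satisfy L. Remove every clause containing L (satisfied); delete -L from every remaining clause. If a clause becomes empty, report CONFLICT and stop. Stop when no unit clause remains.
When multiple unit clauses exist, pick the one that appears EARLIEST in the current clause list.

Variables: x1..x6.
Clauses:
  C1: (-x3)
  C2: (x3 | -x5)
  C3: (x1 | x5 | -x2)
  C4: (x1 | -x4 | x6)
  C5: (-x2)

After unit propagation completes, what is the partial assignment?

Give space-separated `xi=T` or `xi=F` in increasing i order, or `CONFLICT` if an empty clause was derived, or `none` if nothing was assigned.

Answer: x2=F x3=F x5=F

Derivation:
unit clause [-3] forces x3=F; simplify:
  drop 3 from [3, -5] -> [-5]
  satisfied 1 clause(s); 4 remain; assigned so far: [3]
unit clause [-5] forces x5=F; simplify:
  drop 5 from [1, 5, -2] -> [1, -2]
  satisfied 1 clause(s); 3 remain; assigned so far: [3, 5]
unit clause [-2] forces x2=F; simplify:
  satisfied 2 clause(s); 1 remain; assigned so far: [2, 3, 5]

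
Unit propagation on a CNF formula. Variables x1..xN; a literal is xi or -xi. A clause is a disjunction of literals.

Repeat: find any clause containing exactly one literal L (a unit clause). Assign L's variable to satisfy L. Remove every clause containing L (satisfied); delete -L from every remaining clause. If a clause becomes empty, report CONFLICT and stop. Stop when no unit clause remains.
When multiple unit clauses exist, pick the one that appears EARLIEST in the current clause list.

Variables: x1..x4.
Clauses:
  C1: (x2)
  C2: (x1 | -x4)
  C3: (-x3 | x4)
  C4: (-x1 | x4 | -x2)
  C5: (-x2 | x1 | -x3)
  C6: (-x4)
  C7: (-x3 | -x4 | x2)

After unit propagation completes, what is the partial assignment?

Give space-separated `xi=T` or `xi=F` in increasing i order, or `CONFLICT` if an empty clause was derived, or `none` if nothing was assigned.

unit clause [2] forces x2=T; simplify:
  drop -2 from [-1, 4, -2] -> [-1, 4]
  drop -2 from [-2, 1, -3] -> [1, -3]
  satisfied 2 clause(s); 5 remain; assigned so far: [2]
unit clause [-4] forces x4=F; simplify:
  drop 4 from [-3, 4] -> [-3]
  drop 4 from [-1, 4] -> [-1]
  satisfied 2 clause(s); 3 remain; assigned so far: [2, 4]
unit clause [-3] forces x3=F; simplify:
  satisfied 2 clause(s); 1 remain; assigned so far: [2, 3, 4]
unit clause [-1] forces x1=F; simplify:
  satisfied 1 clause(s); 0 remain; assigned so far: [1, 2, 3, 4]

Answer: x1=F x2=T x3=F x4=F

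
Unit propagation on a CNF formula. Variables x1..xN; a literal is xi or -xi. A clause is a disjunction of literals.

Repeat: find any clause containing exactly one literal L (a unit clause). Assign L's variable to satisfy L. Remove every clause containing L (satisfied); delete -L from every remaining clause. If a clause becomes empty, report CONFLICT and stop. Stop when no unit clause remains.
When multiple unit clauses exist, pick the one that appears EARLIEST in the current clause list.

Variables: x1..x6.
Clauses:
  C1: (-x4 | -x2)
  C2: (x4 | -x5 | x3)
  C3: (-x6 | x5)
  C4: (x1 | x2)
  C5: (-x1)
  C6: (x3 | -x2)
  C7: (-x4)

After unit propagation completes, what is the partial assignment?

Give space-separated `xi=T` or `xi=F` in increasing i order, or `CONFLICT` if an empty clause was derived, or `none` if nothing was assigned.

unit clause [-1] forces x1=F; simplify:
  drop 1 from [1, 2] -> [2]
  satisfied 1 clause(s); 6 remain; assigned so far: [1]
unit clause [2] forces x2=T; simplify:
  drop -2 from [-4, -2] -> [-4]
  drop -2 from [3, -2] -> [3]
  satisfied 1 clause(s); 5 remain; assigned so far: [1, 2]
unit clause [-4] forces x4=F; simplify:
  drop 4 from [4, -5, 3] -> [-5, 3]
  satisfied 2 clause(s); 3 remain; assigned so far: [1, 2, 4]
unit clause [3] forces x3=T; simplify:
  satisfied 2 clause(s); 1 remain; assigned so far: [1, 2, 3, 4]

Answer: x1=F x2=T x3=T x4=F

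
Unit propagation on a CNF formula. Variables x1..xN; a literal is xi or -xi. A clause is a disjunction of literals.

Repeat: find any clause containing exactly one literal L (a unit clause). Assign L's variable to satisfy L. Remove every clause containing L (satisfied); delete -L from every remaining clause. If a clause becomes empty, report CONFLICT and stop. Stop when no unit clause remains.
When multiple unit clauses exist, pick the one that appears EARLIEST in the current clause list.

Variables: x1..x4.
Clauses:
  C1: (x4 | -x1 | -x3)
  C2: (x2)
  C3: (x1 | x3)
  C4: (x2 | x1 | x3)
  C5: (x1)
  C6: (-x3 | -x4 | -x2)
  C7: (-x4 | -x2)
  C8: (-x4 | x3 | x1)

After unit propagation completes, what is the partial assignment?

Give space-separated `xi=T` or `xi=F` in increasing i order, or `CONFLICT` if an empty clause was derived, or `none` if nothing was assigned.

unit clause [2] forces x2=T; simplify:
  drop -2 from [-3, -4, -2] -> [-3, -4]
  drop -2 from [-4, -2] -> [-4]
  satisfied 2 clause(s); 6 remain; assigned so far: [2]
unit clause [1] forces x1=T; simplify:
  drop -1 from [4, -1, -3] -> [4, -3]
  satisfied 3 clause(s); 3 remain; assigned so far: [1, 2]
unit clause [-4] forces x4=F; simplify:
  drop 4 from [4, -3] -> [-3]
  satisfied 2 clause(s); 1 remain; assigned so far: [1, 2, 4]
unit clause [-3] forces x3=F; simplify:
  satisfied 1 clause(s); 0 remain; assigned so far: [1, 2, 3, 4]

Answer: x1=T x2=T x3=F x4=F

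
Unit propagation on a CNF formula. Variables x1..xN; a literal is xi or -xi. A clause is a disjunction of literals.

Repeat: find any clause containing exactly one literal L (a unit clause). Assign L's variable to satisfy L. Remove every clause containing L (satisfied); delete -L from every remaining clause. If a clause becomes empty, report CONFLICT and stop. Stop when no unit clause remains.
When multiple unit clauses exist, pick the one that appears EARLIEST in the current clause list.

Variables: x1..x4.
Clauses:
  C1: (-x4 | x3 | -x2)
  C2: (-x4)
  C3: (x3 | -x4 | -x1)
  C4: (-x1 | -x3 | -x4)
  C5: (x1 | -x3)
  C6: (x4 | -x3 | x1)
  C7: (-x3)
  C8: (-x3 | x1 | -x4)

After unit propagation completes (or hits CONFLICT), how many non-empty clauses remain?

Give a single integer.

Answer: 0

Derivation:
unit clause [-4] forces x4=F; simplify:
  drop 4 from [4, -3, 1] -> [-3, 1]
  satisfied 5 clause(s); 3 remain; assigned so far: [4]
unit clause [-3] forces x3=F; simplify:
  satisfied 3 clause(s); 0 remain; assigned so far: [3, 4]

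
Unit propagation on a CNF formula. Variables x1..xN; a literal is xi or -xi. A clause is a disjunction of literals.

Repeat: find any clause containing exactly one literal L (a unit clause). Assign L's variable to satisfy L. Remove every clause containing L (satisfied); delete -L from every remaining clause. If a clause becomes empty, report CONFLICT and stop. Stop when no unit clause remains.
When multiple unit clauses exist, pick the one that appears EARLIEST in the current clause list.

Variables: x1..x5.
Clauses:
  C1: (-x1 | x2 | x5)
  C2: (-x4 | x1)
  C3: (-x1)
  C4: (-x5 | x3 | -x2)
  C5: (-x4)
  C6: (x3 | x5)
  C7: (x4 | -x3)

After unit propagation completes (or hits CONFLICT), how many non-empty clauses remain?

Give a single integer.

Answer: 0

Derivation:
unit clause [-1] forces x1=F; simplify:
  drop 1 from [-4, 1] -> [-4]
  satisfied 2 clause(s); 5 remain; assigned so far: [1]
unit clause [-4] forces x4=F; simplify:
  drop 4 from [4, -3] -> [-3]
  satisfied 2 clause(s); 3 remain; assigned so far: [1, 4]
unit clause [-3] forces x3=F; simplify:
  drop 3 from [-5, 3, -2] -> [-5, -2]
  drop 3 from [3, 5] -> [5]
  satisfied 1 clause(s); 2 remain; assigned so far: [1, 3, 4]
unit clause [5] forces x5=T; simplify:
  drop -5 from [-5, -2] -> [-2]
  satisfied 1 clause(s); 1 remain; assigned so far: [1, 3, 4, 5]
unit clause [-2] forces x2=F; simplify:
  satisfied 1 clause(s); 0 remain; assigned so far: [1, 2, 3, 4, 5]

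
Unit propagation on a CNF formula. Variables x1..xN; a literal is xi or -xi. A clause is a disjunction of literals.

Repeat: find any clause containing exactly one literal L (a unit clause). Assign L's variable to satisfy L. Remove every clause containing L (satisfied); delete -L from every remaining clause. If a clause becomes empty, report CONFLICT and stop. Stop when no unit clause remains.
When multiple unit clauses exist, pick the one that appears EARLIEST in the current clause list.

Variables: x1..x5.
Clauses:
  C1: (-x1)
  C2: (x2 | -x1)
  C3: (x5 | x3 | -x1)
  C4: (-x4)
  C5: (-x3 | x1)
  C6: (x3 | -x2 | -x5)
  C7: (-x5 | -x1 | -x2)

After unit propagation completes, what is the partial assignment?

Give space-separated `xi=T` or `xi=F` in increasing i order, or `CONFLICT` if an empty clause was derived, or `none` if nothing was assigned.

Answer: x1=F x3=F x4=F

Derivation:
unit clause [-1] forces x1=F; simplify:
  drop 1 from [-3, 1] -> [-3]
  satisfied 4 clause(s); 3 remain; assigned so far: [1]
unit clause [-4] forces x4=F; simplify:
  satisfied 1 clause(s); 2 remain; assigned so far: [1, 4]
unit clause [-3] forces x3=F; simplify:
  drop 3 from [3, -2, -5] -> [-2, -5]
  satisfied 1 clause(s); 1 remain; assigned so far: [1, 3, 4]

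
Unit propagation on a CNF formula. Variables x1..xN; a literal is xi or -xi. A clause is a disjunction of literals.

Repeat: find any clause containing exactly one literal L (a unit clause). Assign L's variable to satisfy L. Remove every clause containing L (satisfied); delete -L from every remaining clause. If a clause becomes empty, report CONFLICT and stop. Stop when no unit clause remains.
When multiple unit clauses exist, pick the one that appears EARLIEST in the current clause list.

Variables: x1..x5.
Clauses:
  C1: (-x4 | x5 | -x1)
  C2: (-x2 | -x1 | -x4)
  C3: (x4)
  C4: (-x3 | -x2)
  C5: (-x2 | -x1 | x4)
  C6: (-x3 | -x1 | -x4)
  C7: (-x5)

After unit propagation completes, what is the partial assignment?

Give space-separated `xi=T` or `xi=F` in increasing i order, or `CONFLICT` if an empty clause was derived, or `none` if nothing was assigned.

unit clause [4] forces x4=T; simplify:
  drop -4 from [-4, 5, -1] -> [5, -1]
  drop -4 from [-2, -1, -4] -> [-2, -1]
  drop -4 from [-3, -1, -4] -> [-3, -1]
  satisfied 2 clause(s); 5 remain; assigned so far: [4]
unit clause [-5] forces x5=F; simplify:
  drop 5 from [5, -1] -> [-1]
  satisfied 1 clause(s); 4 remain; assigned so far: [4, 5]
unit clause [-1] forces x1=F; simplify:
  satisfied 3 clause(s); 1 remain; assigned so far: [1, 4, 5]

Answer: x1=F x4=T x5=F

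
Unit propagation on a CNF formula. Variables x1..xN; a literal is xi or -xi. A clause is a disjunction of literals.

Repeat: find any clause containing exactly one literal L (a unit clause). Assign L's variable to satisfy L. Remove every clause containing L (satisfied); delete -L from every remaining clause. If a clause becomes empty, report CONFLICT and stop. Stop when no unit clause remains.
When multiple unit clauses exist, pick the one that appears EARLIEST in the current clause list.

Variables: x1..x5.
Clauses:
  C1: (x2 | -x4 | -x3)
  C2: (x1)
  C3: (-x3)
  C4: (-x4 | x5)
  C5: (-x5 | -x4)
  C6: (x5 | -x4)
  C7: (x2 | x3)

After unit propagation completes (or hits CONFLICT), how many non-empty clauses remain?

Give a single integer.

unit clause [1] forces x1=T; simplify:
  satisfied 1 clause(s); 6 remain; assigned so far: [1]
unit clause [-3] forces x3=F; simplify:
  drop 3 from [2, 3] -> [2]
  satisfied 2 clause(s); 4 remain; assigned so far: [1, 3]
unit clause [2] forces x2=T; simplify:
  satisfied 1 clause(s); 3 remain; assigned so far: [1, 2, 3]

Answer: 3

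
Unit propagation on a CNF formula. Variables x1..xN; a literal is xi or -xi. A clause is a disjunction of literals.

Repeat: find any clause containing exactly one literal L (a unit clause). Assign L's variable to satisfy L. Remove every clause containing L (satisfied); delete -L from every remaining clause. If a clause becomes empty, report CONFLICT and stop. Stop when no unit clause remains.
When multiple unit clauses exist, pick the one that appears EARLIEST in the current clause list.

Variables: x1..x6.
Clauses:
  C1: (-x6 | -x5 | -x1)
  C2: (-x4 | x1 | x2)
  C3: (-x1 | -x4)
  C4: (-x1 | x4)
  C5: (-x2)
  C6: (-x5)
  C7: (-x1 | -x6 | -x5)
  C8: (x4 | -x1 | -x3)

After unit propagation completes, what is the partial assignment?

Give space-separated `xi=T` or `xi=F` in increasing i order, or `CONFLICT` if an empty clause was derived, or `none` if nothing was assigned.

Answer: x2=F x5=F

Derivation:
unit clause [-2] forces x2=F; simplify:
  drop 2 from [-4, 1, 2] -> [-4, 1]
  satisfied 1 clause(s); 7 remain; assigned so far: [2]
unit clause [-5] forces x5=F; simplify:
  satisfied 3 clause(s); 4 remain; assigned so far: [2, 5]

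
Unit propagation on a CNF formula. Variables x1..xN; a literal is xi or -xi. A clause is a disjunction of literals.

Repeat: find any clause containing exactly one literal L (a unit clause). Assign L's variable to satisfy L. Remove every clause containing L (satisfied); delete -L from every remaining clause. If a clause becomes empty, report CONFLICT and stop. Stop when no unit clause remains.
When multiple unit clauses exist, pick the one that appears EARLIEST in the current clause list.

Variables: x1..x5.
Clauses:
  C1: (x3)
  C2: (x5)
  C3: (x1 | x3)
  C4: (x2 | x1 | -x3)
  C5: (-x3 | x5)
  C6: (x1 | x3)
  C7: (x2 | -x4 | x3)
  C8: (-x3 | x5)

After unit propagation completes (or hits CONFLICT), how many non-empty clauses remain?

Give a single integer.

unit clause [3] forces x3=T; simplify:
  drop -3 from [2, 1, -3] -> [2, 1]
  drop -3 from [-3, 5] -> [5]
  drop -3 from [-3, 5] -> [5]
  satisfied 4 clause(s); 4 remain; assigned so far: [3]
unit clause [5] forces x5=T; simplify:
  satisfied 3 clause(s); 1 remain; assigned so far: [3, 5]

Answer: 1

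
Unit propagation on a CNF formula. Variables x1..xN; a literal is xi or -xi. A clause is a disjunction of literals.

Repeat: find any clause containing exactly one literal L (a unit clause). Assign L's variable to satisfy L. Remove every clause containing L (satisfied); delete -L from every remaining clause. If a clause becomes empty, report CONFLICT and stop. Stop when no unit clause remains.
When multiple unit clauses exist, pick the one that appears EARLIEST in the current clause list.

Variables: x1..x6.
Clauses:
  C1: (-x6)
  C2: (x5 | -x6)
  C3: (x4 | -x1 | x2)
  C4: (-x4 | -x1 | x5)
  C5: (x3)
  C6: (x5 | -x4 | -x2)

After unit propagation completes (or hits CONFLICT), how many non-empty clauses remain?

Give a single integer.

Answer: 3

Derivation:
unit clause [-6] forces x6=F; simplify:
  satisfied 2 clause(s); 4 remain; assigned so far: [6]
unit clause [3] forces x3=T; simplify:
  satisfied 1 clause(s); 3 remain; assigned so far: [3, 6]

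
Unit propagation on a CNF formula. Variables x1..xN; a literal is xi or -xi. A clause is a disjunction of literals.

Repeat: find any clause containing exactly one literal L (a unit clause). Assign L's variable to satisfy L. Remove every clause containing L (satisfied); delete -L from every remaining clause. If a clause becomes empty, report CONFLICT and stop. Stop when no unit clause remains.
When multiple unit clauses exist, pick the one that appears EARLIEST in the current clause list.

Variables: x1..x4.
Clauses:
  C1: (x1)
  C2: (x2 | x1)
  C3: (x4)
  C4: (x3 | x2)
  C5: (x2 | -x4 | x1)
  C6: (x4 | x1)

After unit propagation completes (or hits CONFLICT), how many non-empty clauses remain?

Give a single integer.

unit clause [1] forces x1=T; simplify:
  satisfied 4 clause(s); 2 remain; assigned so far: [1]
unit clause [4] forces x4=T; simplify:
  satisfied 1 clause(s); 1 remain; assigned so far: [1, 4]

Answer: 1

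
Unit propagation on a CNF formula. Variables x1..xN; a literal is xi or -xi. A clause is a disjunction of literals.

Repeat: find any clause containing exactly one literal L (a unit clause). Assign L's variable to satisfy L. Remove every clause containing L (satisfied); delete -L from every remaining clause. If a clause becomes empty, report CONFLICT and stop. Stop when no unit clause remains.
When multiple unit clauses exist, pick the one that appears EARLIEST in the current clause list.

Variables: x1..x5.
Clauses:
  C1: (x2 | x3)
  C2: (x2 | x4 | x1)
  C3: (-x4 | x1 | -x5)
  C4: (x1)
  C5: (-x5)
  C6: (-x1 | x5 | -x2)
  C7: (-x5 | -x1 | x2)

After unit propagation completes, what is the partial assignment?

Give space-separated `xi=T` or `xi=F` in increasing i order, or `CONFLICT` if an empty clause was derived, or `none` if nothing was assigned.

Answer: x1=T x2=F x3=T x5=F

Derivation:
unit clause [1] forces x1=T; simplify:
  drop -1 from [-1, 5, -2] -> [5, -2]
  drop -1 from [-5, -1, 2] -> [-5, 2]
  satisfied 3 clause(s); 4 remain; assigned so far: [1]
unit clause [-5] forces x5=F; simplify:
  drop 5 from [5, -2] -> [-2]
  satisfied 2 clause(s); 2 remain; assigned so far: [1, 5]
unit clause [-2] forces x2=F; simplify:
  drop 2 from [2, 3] -> [3]
  satisfied 1 clause(s); 1 remain; assigned so far: [1, 2, 5]
unit clause [3] forces x3=T; simplify:
  satisfied 1 clause(s); 0 remain; assigned so far: [1, 2, 3, 5]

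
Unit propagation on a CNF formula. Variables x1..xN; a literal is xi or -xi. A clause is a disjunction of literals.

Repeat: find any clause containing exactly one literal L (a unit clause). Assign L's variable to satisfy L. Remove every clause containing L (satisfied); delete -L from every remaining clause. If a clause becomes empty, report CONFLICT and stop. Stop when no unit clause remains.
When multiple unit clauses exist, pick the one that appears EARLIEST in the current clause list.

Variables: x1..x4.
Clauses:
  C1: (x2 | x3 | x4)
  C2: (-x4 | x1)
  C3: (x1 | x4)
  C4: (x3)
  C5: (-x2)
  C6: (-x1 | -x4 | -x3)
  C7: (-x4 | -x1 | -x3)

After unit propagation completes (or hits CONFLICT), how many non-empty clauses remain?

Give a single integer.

unit clause [3] forces x3=T; simplify:
  drop -3 from [-1, -4, -3] -> [-1, -4]
  drop -3 from [-4, -1, -3] -> [-4, -1]
  satisfied 2 clause(s); 5 remain; assigned so far: [3]
unit clause [-2] forces x2=F; simplify:
  satisfied 1 clause(s); 4 remain; assigned so far: [2, 3]

Answer: 4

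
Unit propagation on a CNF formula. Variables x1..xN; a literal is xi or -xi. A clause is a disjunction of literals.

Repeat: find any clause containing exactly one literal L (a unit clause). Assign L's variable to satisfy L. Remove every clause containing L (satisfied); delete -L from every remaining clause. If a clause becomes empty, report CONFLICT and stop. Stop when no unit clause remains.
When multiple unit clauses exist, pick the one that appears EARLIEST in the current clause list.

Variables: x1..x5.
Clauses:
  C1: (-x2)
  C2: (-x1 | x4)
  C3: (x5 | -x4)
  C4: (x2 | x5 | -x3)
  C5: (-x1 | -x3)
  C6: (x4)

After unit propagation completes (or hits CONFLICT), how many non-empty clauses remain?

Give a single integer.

Answer: 1

Derivation:
unit clause [-2] forces x2=F; simplify:
  drop 2 from [2, 5, -3] -> [5, -3]
  satisfied 1 clause(s); 5 remain; assigned so far: [2]
unit clause [4] forces x4=T; simplify:
  drop -4 from [5, -4] -> [5]
  satisfied 2 clause(s); 3 remain; assigned so far: [2, 4]
unit clause [5] forces x5=T; simplify:
  satisfied 2 clause(s); 1 remain; assigned so far: [2, 4, 5]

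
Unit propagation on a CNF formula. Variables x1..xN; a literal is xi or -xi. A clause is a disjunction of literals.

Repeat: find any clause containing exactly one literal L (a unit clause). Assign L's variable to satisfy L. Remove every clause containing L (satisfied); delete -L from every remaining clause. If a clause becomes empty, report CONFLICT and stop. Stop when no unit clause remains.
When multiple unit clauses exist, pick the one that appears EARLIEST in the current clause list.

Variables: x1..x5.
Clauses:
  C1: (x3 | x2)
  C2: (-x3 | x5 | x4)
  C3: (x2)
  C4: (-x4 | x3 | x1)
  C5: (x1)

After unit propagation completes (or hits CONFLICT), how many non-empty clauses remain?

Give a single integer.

Answer: 1

Derivation:
unit clause [2] forces x2=T; simplify:
  satisfied 2 clause(s); 3 remain; assigned so far: [2]
unit clause [1] forces x1=T; simplify:
  satisfied 2 clause(s); 1 remain; assigned so far: [1, 2]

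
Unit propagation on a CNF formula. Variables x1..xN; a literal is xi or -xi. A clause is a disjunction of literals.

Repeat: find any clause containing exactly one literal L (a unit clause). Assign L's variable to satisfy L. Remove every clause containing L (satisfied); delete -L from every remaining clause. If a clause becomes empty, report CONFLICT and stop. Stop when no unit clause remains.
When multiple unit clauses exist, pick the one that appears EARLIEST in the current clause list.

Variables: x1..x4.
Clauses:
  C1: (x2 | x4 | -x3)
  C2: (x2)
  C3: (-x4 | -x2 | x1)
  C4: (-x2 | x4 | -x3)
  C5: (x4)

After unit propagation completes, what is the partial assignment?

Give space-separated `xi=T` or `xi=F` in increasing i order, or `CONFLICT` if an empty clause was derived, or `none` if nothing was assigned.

Answer: x1=T x2=T x4=T

Derivation:
unit clause [2] forces x2=T; simplify:
  drop -2 from [-4, -2, 1] -> [-4, 1]
  drop -2 from [-2, 4, -3] -> [4, -3]
  satisfied 2 clause(s); 3 remain; assigned so far: [2]
unit clause [4] forces x4=T; simplify:
  drop -4 from [-4, 1] -> [1]
  satisfied 2 clause(s); 1 remain; assigned so far: [2, 4]
unit clause [1] forces x1=T; simplify:
  satisfied 1 clause(s); 0 remain; assigned so far: [1, 2, 4]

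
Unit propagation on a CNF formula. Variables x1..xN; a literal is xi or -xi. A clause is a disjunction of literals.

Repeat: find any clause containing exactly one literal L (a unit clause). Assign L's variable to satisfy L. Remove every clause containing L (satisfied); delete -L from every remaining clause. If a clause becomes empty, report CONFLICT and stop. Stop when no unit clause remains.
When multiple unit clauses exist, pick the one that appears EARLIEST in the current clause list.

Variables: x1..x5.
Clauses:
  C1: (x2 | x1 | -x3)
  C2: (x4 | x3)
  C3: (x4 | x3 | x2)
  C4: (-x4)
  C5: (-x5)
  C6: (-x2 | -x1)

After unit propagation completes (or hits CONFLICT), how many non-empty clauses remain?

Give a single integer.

unit clause [-4] forces x4=F; simplify:
  drop 4 from [4, 3] -> [3]
  drop 4 from [4, 3, 2] -> [3, 2]
  satisfied 1 clause(s); 5 remain; assigned so far: [4]
unit clause [3] forces x3=T; simplify:
  drop -3 from [2, 1, -3] -> [2, 1]
  satisfied 2 clause(s); 3 remain; assigned so far: [3, 4]
unit clause [-5] forces x5=F; simplify:
  satisfied 1 clause(s); 2 remain; assigned so far: [3, 4, 5]

Answer: 2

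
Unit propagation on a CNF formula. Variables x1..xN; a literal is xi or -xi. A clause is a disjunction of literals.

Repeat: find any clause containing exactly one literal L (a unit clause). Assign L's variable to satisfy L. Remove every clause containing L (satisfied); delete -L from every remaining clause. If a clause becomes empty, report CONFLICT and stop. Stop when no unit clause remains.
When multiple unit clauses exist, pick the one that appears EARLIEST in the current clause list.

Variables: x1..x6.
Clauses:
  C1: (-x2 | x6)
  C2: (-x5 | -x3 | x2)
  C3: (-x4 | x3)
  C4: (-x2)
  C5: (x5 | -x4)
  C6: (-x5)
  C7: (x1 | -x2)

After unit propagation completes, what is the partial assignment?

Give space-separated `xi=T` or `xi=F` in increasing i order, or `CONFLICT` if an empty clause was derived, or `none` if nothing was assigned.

unit clause [-2] forces x2=F; simplify:
  drop 2 from [-5, -3, 2] -> [-5, -3]
  satisfied 3 clause(s); 4 remain; assigned so far: [2]
unit clause [-5] forces x5=F; simplify:
  drop 5 from [5, -4] -> [-4]
  satisfied 2 clause(s); 2 remain; assigned so far: [2, 5]
unit clause [-4] forces x4=F; simplify:
  satisfied 2 clause(s); 0 remain; assigned so far: [2, 4, 5]

Answer: x2=F x4=F x5=F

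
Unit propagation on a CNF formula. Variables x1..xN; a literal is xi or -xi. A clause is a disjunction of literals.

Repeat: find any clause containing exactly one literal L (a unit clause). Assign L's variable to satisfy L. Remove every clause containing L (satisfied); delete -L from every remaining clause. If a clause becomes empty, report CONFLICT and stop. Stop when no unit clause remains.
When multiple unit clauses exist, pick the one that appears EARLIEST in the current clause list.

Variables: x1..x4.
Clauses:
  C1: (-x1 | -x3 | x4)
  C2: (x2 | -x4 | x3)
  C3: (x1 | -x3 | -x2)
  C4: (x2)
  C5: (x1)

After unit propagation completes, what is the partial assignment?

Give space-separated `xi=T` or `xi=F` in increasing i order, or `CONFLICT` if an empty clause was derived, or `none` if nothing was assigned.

unit clause [2] forces x2=T; simplify:
  drop -2 from [1, -3, -2] -> [1, -3]
  satisfied 2 clause(s); 3 remain; assigned so far: [2]
unit clause [1] forces x1=T; simplify:
  drop -1 from [-1, -3, 4] -> [-3, 4]
  satisfied 2 clause(s); 1 remain; assigned so far: [1, 2]

Answer: x1=T x2=T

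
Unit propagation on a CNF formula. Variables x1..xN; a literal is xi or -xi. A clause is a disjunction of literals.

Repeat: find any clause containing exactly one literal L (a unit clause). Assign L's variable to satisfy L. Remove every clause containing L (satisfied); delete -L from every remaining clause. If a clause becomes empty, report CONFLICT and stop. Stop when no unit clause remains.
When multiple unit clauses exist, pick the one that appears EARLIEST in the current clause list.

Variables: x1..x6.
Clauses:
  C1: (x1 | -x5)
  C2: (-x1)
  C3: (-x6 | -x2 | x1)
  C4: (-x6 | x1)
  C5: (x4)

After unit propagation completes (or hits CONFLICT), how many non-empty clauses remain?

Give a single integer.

Answer: 0

Derivation:
unit clause [-1] forces x1=F; simplify:
  drop 1 from [1, -5] -> [-5]
  drop 1 from [-6, -2, 1] -> [-6, -2]
  drop 1 from [-6, 1] -> [-6]
  satisfied 1 clause(s); 4 remain; assigned so far: [1]
unit clause [-5] forces x5=F; simplify:
  satisfied 1 clause(s); 3 remain; assigned so far: [1, 5]
unit clause [-6] forces x6=F; simplify:
  satisfied 2 clause(s); 1 remain; assigned so far: [1, 5, 6]
unit clause [4] forces x4=T; simplify:
  satisfied 1 clause(s); 0 remain; assigned so far: [1, 4, 5, 6]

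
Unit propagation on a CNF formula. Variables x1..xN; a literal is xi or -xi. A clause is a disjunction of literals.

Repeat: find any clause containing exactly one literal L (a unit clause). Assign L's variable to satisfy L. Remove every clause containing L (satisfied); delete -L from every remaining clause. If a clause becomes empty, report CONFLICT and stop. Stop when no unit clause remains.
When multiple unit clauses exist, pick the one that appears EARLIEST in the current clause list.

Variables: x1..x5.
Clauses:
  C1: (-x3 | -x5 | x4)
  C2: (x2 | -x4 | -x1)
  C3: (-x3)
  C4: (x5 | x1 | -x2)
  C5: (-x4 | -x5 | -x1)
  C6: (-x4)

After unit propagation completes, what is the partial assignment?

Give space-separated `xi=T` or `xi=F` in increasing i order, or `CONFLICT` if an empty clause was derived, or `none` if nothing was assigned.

Answer: x3=F x4=F

Derivation:
unit clause [-3] forces x3=F; simplify:
  satisfied 2 clause(s); 4 remain; assigned so far: [3]
unit clause [-4] forces x4=F; simplify:
  satisfied 3 clause(s); 1 remain; assigned so far: [3, 4]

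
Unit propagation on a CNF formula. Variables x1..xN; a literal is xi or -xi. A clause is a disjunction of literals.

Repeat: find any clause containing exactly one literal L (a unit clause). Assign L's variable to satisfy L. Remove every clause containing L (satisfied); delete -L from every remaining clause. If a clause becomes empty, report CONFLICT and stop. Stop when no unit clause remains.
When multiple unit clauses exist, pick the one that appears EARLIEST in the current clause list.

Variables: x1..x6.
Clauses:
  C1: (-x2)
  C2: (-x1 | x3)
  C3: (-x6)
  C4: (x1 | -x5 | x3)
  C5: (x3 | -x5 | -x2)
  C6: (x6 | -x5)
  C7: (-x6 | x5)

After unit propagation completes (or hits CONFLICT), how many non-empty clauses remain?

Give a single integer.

unit clause [-2] forces x2=F; simplify:
  satisfied 2 clause(s); 5 remain; assigned so far: [2]
unit clause [-6] forces x6=F; simplify:
  drop 6 from [6, -5] -> [-5]
  satisfied 2 clause(s); 3 remain; assigned so far: [2, 6]
unit clause [-5] forces x5=F; simplify:
  satisfied 2 clause(s); 1 remain; assigned so far: [2, 5, 6]

Answer: 1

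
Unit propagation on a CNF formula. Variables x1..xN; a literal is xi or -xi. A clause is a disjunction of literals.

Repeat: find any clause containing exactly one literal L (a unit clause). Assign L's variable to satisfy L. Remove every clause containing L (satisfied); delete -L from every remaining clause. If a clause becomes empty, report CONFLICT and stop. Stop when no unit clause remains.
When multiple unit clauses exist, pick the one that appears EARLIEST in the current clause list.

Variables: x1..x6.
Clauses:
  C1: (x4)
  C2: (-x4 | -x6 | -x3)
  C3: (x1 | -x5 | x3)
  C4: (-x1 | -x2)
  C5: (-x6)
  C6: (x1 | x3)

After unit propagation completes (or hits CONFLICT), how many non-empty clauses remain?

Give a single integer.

unit clause [4] forces x4=T; simplify:
  drop -4 from [-4, -6, -3] -> [-6, -3]
  satisfied 1 clause(s); 5 remain; assigned so far: [4]
unit clause [-6] forces x6=F; simplify:
  satisfied 2 clause(s); 3 remain; assigned so far: [4, 6]

Answer: 3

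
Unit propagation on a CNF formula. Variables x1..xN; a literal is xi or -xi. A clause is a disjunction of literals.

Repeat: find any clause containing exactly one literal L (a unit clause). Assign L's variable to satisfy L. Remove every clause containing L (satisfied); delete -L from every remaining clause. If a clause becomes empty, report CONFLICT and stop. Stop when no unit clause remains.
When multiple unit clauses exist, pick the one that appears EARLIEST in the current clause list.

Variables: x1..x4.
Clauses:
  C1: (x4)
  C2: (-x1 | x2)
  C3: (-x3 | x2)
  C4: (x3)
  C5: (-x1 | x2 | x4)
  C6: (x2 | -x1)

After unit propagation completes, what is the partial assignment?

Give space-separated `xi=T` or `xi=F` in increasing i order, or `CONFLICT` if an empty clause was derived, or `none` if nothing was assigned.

unit clause [4] forces x4=T; simplify:
  satisfied 2 clause(s); 4 remain; assigned so far: [4]
unit clause [3] forces x3=T; simplify:
  drop -3 from [-3, 2] -> [2]
  satisfied 1 clause(s); 3 remain; assigned so far: [3, 4]
unit clause [2] forces x2=T; simplify:
  satisfied 3 clause(s); 0 remain; assigned so far: [2, 3, 4]

Answer: x2=T x3=T x4=T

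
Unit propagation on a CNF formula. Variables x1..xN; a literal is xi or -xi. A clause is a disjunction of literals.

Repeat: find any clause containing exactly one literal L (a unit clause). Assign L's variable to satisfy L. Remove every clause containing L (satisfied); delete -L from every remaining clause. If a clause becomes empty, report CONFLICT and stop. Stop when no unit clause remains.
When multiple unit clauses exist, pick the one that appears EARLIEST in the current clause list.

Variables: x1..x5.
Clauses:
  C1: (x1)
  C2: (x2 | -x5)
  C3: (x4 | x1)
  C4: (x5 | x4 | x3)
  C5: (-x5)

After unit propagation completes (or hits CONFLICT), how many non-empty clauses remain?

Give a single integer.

Answer: 1

Derivation:
unit clause [1] forces x1=T; simplify:
  satisfied 2 clause(s); 3 remain; assigned so far: [1]
unit clause [-5] forces x5=F; simplify:
  drop 5 from [5, 4, 3] -> [4, 3]
  satisfied 2 clause(s); 1 remain; assigned so far: [1, 5]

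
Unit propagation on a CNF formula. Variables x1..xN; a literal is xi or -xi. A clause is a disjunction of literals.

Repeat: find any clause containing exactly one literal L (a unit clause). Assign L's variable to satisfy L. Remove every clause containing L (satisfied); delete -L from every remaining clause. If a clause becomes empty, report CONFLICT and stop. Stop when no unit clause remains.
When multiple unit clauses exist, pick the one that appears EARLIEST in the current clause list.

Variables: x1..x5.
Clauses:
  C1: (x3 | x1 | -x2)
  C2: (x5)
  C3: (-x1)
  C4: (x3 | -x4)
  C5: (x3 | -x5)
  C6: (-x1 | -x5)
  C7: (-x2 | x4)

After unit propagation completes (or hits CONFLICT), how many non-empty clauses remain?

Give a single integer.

Answer: 1

Derivation:
unit clause [5] forces x5=T; simplify:
  drop -5 from [3, -5] -> [3]
  drop -5 from [-1, -5] -> [-1]
  satisfied 1 clause(s); 6 remain; assigned so far: [5]
unit clause [-1] forces x1=F; simplify:
  drop 1 from [3, 1, -2] -> [3, -2]
  satisfied 2 clause(s); 4 remain; assigned so far: [1, 5]
unit clause [3] forces x3=T; simplify:
  satisfied 3 clause(s); 1 remain; assigned so far: [1, 3, 5]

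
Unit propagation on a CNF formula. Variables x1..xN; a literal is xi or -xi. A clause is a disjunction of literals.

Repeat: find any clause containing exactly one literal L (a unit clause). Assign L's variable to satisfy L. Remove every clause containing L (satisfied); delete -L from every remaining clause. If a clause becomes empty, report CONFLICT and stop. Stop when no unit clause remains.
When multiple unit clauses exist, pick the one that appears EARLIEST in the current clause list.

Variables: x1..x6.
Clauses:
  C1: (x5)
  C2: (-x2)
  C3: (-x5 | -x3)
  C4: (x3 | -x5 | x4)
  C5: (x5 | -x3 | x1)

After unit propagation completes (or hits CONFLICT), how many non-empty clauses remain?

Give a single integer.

Answer: 0

Derivation:
unit clause [5] forces x5=T; simplify:
  drop -5 from [-5, -3] -> [-3]
  drop -5 from [3, -5, 4] -> [3, 4]
  satisfied 2 clause(s); 3 remain; assigned so far: [5]
unit clause [-2] forces x2=F; simplify:
  satisfied 1 clause(s); 2 remain; assigned so far: [2, 5]
unit clause [-3] forces x3=F; simplify:
  drop 3 from [3, 4] -> [4]
  satisfied 1 clause(s); 1 remain; assigned so far: [2, 3, 5]
unit clause [4] forces x4=T; simplify:
  satisfied 1 clause(s); 0 remain; assigned so far: [2, 3, 4, 5]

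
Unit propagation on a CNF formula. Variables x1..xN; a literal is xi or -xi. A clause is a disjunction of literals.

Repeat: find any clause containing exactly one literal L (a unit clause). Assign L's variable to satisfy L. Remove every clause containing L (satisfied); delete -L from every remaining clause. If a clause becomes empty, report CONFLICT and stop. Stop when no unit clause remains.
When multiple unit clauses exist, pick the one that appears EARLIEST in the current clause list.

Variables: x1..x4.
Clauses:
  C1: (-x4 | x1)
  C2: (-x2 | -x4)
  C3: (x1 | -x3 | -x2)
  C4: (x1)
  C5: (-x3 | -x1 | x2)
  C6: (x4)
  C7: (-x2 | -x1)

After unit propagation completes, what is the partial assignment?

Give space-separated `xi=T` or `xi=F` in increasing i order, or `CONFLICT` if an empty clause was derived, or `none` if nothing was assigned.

Answer: x1=T x2=F x3=F x4=T

Derivation:
unit clause [1] forces x1=T; simplify:
  drop -1 from [-3, -1, 2] -> [-3, 2]
  drop -1 from [-2, -1] -> [-2]
  satisfied 3 clause(s); 4 remain; assigned so far: [1]
unit clause [4] forces x4=T; simplify:
  drop -4 from [-2, -4] -> [-2]
  satisfied 1 clause(s); 3 remain; assigned so far: [1, 4]
unit clause [-2] forces x2=F; simplify:
  drop 2 from [-3, 2] -> [-3]
  satisfied 2 clause(s); 1 remain; assigned so far: [1, 2, 4]
unit clause [-3] forces x3=F; simplify:
  satisfied 1 clause(s); 0 remain; assigned so far: [1, 2, 3, 4]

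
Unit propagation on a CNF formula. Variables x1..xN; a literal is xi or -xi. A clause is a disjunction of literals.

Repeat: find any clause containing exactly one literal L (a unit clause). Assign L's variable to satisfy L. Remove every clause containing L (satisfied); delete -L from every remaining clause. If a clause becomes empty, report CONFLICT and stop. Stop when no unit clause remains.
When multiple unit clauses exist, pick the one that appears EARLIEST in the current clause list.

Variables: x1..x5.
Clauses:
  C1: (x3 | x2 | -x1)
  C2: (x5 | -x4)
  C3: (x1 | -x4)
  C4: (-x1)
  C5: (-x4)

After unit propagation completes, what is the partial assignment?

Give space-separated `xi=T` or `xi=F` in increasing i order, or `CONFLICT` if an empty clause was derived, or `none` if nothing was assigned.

unit clause [-1] forces x1=F; simplify:
  drop 1 from [1, -4] -> [-4]
  satisfied 2 clause(s); 3 remain; assigned so far: [1]
unit clause [-4] forces x4=F; simplify:
  satisfied 3 clause(s); 0 remain; assigned so far: [1, 4]

Answer: x1=F x4=F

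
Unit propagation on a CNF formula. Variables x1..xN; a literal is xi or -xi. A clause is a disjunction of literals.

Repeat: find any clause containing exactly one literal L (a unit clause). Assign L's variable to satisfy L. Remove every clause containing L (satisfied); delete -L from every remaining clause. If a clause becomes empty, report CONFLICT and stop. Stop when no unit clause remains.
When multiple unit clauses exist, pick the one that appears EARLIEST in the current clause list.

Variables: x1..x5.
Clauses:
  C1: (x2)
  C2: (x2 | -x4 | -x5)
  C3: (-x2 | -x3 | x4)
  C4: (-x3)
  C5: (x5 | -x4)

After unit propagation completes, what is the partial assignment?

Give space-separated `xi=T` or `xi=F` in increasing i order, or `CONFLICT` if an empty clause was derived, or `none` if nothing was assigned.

unit clause [2] forces x2=T; simplify:
  drop -2 from [-2, -3, 4] -> [-3, 4]
  satisfied 2 clause(s); 3 remain; assigned so far: [2]
unit clause [-3] forces x3=F; simplify:
  satisfied 2 clause(s); 1 remain; assigned so far: [2, 3]

Answer: x2=T x3=F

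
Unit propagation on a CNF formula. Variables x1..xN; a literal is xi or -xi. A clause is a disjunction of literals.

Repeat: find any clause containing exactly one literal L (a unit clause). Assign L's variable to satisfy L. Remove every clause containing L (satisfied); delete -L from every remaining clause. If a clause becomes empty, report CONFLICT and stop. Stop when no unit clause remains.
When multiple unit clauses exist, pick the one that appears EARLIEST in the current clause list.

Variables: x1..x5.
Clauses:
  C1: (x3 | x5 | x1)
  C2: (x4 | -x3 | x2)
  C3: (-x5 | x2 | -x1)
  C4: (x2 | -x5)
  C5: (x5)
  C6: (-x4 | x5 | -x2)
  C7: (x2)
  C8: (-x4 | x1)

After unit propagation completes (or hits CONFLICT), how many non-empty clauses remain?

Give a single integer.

Answer: 1

Derivation:
unit clause [5] forces x5=T; simplify:
  drop -5 from [-5, 2, -1] -> [2, -1]
  drop -5 from [2, -5] -> [2]
  satisfied 3 clause(s); 5 remain; assigned so far: [5]
unit clause [2] forces x2=T; simplify:
  satisfied 4 clause(s); 1 remain; assigned so far: [2, 5]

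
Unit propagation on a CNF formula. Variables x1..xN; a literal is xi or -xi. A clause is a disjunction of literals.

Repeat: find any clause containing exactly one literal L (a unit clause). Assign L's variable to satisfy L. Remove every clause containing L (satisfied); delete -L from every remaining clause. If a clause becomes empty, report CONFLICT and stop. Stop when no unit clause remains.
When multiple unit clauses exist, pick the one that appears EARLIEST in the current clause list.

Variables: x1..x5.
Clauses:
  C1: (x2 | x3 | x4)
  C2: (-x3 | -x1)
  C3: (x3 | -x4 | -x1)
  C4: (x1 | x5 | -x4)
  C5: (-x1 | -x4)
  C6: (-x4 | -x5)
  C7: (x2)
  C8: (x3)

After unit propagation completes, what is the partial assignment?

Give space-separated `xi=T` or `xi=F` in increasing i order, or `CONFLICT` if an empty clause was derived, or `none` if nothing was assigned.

Answer: x1=F x2=T x3=T

Derivation:
unit clause [2] forces x2=T; simplify:
  satisfied 2 clause(s); 6 remain; assigned so far: [2]
unit clause [3] forces x3=T; simplify:
  drop -3 from [-3, -1] -> [-1]
  satisfied 2 clause(s); 4 remain; assigned so far: [2, 3]
unit clause [-1] forces x1=F; simplify:
  drop 1 from [1, 5, -4] -> [5, -4]
  satisfied 2 clause(s); 2 remain; assigned so far: [1, 2, 3]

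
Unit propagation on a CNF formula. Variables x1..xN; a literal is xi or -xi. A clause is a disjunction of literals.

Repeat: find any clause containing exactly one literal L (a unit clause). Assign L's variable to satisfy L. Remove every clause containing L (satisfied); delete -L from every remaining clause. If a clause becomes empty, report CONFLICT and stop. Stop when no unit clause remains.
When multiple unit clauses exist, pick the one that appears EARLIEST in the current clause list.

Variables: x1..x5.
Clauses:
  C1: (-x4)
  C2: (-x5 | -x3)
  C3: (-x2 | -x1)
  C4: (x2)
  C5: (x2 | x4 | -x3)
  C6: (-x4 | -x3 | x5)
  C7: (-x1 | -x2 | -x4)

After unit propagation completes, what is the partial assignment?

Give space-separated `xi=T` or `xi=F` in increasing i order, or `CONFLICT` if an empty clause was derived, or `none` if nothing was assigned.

Answer: x1=F x2=T x4=F

Derivation:
unit clause [-4] forces x4=F; simplify:
  drop 4 from [2, 4, -3] -> [2, -3]
  satisfied 3 clause(s); 4 remain; assigned so far: [4]
unit clause [2] forces x2=T; simplify:
  drop -2 from [-2, -1] -> [-1]
  satisfied 2 clause(s); 2 remain; assigned so far: [2, 4]
unit clause [-1] forces x1=F; simplify:
  satisfied 1 clause(s); 1 remain; assigned so far: [1, 2, 4]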